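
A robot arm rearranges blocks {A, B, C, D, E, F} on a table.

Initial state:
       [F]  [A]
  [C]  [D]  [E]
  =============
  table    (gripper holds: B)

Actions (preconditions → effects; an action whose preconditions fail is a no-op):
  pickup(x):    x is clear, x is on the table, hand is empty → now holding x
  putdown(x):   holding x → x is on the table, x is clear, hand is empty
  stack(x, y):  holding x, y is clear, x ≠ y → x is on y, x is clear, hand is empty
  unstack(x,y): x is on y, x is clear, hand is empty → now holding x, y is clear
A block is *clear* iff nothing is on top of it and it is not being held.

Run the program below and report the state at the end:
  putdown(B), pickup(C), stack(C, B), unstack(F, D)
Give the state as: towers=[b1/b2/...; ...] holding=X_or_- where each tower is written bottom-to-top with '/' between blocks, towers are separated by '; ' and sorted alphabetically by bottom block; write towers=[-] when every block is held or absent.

towers=[B/C; D; E/A] holding=F

step 1 (putdown(B)): towers=[B; C; D/F; E/A] holding=-
step 2 (pickup(C)): towers=[B; D/F; E/A] holding=C
step 3 (stack(C, B)): towers=[B/C; D/F; E/A] holding=-
step 4 (unstack(F, D)): towers=[B/C; D; E/A] holding=F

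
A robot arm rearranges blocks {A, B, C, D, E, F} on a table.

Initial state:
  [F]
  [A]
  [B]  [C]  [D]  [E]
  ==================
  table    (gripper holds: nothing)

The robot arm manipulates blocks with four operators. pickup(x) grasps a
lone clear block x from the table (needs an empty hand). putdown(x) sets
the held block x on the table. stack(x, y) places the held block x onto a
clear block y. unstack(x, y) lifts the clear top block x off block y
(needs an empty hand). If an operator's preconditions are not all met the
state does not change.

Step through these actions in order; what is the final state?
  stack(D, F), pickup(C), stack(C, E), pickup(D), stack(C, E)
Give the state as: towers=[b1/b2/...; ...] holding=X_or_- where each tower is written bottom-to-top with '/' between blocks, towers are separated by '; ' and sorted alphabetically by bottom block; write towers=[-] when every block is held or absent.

step 1 (stack(D, F)) [no-op]: towers=[B/A/F; C; D; E] holding=-
step 2 (pickup(C)): towers=[B/A/F; D; E] holding=C
step 3 (stack(C, E)): towers=[B/A/F; D; E/C] holding=-
step 4 (pickup(D)): towers=[B/A/F; E/C] holding=D
step 5 (stack(C, E)) [no-op]: towers=[B/A/F; E/C] holding=D

towers=[B/A/F; E/C] holding=D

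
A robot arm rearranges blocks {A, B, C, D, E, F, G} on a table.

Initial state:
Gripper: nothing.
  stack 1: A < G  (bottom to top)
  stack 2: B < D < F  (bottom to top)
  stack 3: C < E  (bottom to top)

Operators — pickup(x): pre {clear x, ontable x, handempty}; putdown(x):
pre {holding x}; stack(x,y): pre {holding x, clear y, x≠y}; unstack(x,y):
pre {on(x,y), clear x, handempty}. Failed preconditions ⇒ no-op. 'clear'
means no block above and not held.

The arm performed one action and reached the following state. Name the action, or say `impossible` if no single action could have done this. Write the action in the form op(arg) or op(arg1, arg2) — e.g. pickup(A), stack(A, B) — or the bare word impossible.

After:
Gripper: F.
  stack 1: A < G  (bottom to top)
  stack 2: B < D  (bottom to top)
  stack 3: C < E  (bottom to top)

unstack(F, D)

target: towers=[A/G; B/D; C/E] holding=F
     unstack(F, D) → towers=[A/G; B/D; C/E] holding=F  ← match
     unstack(G, A) → towers=[A; B/D/F; C/E] holding=G
     unstack(E, C) → towers=[A/G; B/D/F; C] holding=E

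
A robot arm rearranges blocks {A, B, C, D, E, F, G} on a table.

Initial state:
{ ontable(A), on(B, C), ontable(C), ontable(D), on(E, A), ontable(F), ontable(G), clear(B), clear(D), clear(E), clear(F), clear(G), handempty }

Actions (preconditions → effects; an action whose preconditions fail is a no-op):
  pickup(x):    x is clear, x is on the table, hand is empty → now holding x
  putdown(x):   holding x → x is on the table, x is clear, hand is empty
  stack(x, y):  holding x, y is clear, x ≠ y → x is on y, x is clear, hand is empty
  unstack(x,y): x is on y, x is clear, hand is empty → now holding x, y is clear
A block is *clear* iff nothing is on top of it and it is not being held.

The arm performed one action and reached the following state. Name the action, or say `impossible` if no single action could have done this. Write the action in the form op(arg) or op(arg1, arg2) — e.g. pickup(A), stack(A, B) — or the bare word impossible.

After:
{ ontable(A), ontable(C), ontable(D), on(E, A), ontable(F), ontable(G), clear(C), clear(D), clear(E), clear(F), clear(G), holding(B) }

unstack(B, C)

target: towers=[A/E; C; D; F; G] holding=B
     unstack(B, C) → towers=[A/E; C; D; F; G] holding=B  ← match
         pickup(F) → towers=[A/E; C/B; D; G] holding=F
         pickup(G) → towers=[A/E; C/B; D; F] holding=G
         pickup(D) → towers=[A/E; C/B; F; G] holding=D
     unstack(E, A) → towers=[A; C/B; D; F; G] holding=E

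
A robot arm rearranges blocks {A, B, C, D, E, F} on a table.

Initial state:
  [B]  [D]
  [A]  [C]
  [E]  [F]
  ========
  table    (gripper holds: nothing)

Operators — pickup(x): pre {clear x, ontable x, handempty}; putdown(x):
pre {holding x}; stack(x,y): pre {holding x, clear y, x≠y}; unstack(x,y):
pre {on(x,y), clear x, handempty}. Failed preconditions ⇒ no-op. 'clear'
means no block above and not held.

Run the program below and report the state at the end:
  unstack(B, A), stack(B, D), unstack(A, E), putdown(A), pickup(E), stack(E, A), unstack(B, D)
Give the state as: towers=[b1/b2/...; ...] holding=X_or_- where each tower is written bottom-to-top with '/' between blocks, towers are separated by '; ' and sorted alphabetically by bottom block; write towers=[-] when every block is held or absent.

step 1 (unstack(B, A)): towers=[E/A; F/C/D] holding=B
step 2 (stack(B, D)): towers=[E/A; F/C/D/B] holding=-
step 3 (unstack(A, E)): towers=[E; F/C/D/B] holding=A
step 4 (putdown(A)): towers=[A; E; F/C/D/B] holding=-
step 5 (pickup(E)): towers=[A; F/C/D/B] holding=E
step 6 (stack(E, A)): towers=[A/E; F/C/D/B] holding=-
step 7 (unstack(B, D)): towers=[A/E; F/C/D] holding=B

towers=[A/E; F/C/D] holding=B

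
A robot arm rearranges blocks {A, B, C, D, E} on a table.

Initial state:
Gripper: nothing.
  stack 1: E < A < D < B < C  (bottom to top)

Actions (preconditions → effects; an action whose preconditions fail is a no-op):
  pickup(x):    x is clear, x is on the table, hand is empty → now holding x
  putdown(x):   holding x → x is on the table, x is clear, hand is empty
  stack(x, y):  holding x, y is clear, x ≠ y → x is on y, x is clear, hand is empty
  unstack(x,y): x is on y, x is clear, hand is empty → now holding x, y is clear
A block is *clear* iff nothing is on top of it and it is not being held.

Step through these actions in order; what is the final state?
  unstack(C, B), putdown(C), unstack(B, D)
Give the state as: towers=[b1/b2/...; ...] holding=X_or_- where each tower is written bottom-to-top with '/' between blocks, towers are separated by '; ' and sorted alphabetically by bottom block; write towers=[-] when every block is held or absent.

towers=[C; E/A/D] holding=B

step 1 (unstack(C, B)): towers=[E/A/D/B] holding=C
step 2 (putdown(C)): towers=[C; E/A/D/B] holding=-
step 3 (unstack(B, D)): towers=[C; E/A/D] holding=B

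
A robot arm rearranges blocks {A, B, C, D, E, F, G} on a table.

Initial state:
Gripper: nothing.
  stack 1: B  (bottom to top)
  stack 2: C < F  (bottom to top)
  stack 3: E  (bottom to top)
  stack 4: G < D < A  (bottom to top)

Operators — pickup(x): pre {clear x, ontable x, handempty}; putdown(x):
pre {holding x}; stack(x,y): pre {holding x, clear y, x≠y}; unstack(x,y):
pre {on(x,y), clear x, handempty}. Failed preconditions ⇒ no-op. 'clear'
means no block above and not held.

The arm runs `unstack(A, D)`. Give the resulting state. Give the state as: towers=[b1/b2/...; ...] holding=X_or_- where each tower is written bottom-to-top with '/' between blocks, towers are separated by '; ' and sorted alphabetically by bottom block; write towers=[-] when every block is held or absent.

before: towers=[B; C/F; E; G/D/A] holding=-
pre[unstack(A, D)]: on(A,D) ok, clear(A) ok, handempty ok
all met → apply unstack(A, D)
after:  towers=[B; C/F; E; G/D] holding=A

towers=[B; C/F; E; G/D] holding=A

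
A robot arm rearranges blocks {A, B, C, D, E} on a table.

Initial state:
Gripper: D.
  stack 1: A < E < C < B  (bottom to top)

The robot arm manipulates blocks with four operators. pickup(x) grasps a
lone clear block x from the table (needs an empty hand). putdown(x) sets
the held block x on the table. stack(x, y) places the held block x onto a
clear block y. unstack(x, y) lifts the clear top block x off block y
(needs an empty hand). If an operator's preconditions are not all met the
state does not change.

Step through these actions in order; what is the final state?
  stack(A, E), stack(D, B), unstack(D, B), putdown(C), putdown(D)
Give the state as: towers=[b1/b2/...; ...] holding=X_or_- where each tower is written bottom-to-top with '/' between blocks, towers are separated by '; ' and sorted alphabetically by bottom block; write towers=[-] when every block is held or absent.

step 1 (stack(A, E)) [no-op]: towers=[A/E/C/B] holding=D
step 2 (stack(D, B)): towers=[A/E/C/B/D] holding=-
step 3 (unstack(D, B)): towers=[A/E/C/B] holding=D
step 4 (putdown(C)) [no-op]: towers=[A/E/C/B] holding=D
step 5 (putdown(D)): towers=[A/E/C/B; D] holding=-

towers=[A/E/C/B; D] holding=-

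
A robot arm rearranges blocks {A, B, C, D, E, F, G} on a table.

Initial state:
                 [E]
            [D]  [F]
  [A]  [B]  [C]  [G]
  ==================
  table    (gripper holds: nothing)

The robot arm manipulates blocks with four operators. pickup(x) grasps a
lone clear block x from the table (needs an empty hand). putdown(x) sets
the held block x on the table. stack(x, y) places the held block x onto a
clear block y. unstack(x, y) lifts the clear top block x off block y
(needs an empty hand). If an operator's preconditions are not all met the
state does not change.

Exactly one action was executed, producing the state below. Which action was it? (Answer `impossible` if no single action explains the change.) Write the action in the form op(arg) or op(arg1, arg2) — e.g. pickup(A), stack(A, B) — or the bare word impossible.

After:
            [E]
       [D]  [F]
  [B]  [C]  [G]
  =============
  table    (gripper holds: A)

target: towers=[B; C/D; G/F/E] holding=A
         pickup(B) → towers=[A; C/D; G/F/E] holding=B
     unstack(D, C) → towers=[A; B; C; G/F/E] holding=D
         pickup(A) → towers=[B; C/D; G/F/E] holding=A  ← match
     unstack(E, F) → towers=[A; B; C/D; G/F] holding=E

pickup(A)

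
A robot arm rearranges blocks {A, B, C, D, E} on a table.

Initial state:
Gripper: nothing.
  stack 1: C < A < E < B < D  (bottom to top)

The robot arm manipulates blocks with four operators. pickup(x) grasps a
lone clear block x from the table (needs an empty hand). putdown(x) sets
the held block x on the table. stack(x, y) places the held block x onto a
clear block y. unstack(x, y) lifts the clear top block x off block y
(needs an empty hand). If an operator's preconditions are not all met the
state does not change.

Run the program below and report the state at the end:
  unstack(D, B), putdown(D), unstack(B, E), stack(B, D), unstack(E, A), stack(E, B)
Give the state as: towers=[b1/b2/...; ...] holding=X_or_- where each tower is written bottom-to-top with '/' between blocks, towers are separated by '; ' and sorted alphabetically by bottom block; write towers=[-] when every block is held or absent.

step 1 (unstack(D, B)): towers=[C/A/E/B] holding=D
step 2 (putdown(D)): towers=[C/A/E/B; D] holding=-
step 3 (unstack(B, E)): towers=[C/A/E; D] holding=B
step 4 (stack(B, D)): towers=[C/A/E; D/B] holding=-
step 5 (unstack(E, A)): towers=[C/A; D/B] holding=E
step 6 (stack(E, B)): towers=[C/A; D/B/E] holding=-

towers=[C/A; D/B/E] holding=-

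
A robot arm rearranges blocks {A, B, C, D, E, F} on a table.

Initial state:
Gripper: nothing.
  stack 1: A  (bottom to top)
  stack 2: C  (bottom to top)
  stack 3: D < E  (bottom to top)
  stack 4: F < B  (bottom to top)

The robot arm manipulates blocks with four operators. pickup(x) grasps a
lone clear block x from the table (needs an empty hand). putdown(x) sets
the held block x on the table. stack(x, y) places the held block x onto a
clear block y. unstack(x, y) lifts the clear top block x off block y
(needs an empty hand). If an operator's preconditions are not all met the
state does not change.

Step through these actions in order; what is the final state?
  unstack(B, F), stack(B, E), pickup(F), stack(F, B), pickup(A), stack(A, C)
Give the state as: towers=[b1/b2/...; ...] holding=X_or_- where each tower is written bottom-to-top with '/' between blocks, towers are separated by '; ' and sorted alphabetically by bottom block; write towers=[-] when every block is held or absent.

step 1 (unstack(B, F)): towers=[A; C; D/E; F] holding=B
step 2 (stack(B, E)): towers=[A; C; D/E/B; F] holding=-
step 3 (pickup(F)): towers=[A; C; D/E/B] holding=F
step 4 (stack(F, B)): towers=[A; C; D/E/B/F] holding=-
step 5 (pickup(A)): towers=[C; D/E/B/F] holding=A
step 6 (stack(A, C)): towers=[C/A; D/E/B/F] holding=-

towers=[C/A; D/E/B/F] holding=-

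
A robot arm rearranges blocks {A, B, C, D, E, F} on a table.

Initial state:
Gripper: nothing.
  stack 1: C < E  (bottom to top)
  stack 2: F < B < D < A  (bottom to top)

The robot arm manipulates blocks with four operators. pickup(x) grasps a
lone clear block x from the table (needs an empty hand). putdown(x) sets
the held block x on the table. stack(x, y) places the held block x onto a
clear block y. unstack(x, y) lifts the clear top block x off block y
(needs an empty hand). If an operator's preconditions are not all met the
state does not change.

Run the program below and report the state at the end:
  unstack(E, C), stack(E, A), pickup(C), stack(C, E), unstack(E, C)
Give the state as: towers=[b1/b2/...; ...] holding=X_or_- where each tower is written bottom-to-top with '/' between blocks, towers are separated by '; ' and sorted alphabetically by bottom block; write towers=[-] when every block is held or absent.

towers=[F/B/D/A/E/C] holding=-

step 1 (unstack(E, C)): towers=[C; F/B/D/A] holding=E
step 2 (stack(E, A)): towers=[C; F/B/D/A/E] holding=-
step 3 (pickup(C)): towers=[F/B/D/A/E] holding=C
step 4 (stack(C, E)): towers=[F/B/D/A/E/C] holding=-
step 5 (unstack(E, C)) [no-op]: towers=[F/B/D/A/E/C] holding=-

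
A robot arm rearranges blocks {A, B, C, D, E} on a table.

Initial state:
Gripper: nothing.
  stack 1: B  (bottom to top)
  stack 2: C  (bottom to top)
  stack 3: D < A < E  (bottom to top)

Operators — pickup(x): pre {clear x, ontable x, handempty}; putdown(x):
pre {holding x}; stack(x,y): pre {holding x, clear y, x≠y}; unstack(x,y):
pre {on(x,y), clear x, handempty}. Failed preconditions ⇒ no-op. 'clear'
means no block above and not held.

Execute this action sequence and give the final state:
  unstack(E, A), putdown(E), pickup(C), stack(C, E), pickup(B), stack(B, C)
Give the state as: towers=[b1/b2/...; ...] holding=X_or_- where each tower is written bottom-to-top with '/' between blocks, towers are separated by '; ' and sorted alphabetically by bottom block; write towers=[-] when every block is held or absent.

towers=[D/A; E/C/B] holding=-

step 1 (unstack(E, A)): towers=[B; C; D/A] holding=E
step 2 (putdown(E)): towers=[B; C; D/A; E] holding=-
step 3 (pickup(C)): towers=[B; D/A; E] holding=C
step 4 (stack(C, E)): towers=[B; D/A; E/C] holding=-
step 5 (pickup(B)): towers=[D/A; E/C] holding=B
step 6 (stack(B, C)): towers=[D/A; E/C/B] holding=-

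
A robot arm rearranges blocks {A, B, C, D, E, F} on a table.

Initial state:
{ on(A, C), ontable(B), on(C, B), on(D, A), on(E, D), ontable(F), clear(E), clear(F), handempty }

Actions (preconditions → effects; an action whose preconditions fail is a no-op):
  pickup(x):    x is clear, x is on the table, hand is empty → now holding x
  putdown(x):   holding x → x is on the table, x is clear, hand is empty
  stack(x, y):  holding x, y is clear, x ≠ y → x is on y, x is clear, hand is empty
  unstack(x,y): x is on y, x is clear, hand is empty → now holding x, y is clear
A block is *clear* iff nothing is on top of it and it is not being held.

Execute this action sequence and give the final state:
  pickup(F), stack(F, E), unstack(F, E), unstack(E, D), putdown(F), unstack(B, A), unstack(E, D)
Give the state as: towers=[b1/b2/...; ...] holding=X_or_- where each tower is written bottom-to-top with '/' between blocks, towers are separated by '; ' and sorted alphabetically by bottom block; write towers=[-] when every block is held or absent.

towers=[B/C/A/D; F] holding=E

step 1 (pickup(F)): towers=[B/C/A/D/E] holding=F
step 2 (stack(F, E)): towers=[B/C/A/D/E/F] holding=-
step 3 (unstack(F, E)): towers=[B/C/A/D/E] holding=F
step 4 (unstack(E, D)) [no-op]: towers=[B/C/A/D/E] holding=F
step 5 (putdown(F)): towers=[B/C/A/D/E; F] holding=-
step 6 (unstack(B, A)) [no-op]: towers=[B/C/A/D/E; F] holding=-
step 7 (unstack(E, D)): towers=[B/C/A/D; F] holding=E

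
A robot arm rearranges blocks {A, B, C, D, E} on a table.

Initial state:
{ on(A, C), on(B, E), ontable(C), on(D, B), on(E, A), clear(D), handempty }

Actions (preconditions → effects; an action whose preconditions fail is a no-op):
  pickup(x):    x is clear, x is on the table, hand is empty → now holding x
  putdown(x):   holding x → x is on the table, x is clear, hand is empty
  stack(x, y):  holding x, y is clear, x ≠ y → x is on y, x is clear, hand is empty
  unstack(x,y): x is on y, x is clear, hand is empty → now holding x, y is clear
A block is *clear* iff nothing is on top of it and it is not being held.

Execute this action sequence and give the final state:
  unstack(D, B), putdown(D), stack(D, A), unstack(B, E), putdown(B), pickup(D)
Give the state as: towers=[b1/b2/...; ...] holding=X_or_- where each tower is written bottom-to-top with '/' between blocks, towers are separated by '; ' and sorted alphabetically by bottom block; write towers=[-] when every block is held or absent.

step 1 (unstack(D, B)): towers=[C/A/E/B] holding=D
step 2 (putdown(D)): towers=[C/A/E/B; D] holding=-
step 3 (stack(D, A)) [no-op]: towers=[C/A/E/B; D] holding=-
step 4 (unstack(B, E)): towers=[C/A/E; D] holding=B
step 5 (putdown(B)): towers=[B; C/A/E; D] holding=-
step 6 (pickup(D)): towers=[B; C/A/E] holding=D

towers=[B; C/A/E] holding=D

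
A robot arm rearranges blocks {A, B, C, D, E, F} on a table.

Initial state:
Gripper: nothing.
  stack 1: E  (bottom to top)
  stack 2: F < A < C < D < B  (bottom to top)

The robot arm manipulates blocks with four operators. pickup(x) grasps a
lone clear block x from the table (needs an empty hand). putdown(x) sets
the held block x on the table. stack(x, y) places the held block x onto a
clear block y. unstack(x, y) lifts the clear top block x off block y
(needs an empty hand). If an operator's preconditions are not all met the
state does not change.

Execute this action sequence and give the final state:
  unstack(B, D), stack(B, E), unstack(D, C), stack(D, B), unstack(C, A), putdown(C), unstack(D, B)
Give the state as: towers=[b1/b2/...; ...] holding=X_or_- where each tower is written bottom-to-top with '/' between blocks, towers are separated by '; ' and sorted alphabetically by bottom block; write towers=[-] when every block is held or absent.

towers=[C; E/B; F/A] holding=D

step 1 (unstack(B, D)): towers=[E; F/A/C/D] holding=B
step 2 (stack(B, E)): towers=[E/B; F/A/C/D] holding=-
step 3 (unstack(D, C)): towers=[E/B; F/A/C] holding=D
step 4 (stack(D, B)): towers=[E/B/D; F/A/C] holding=-
step 5 (unstack(C, A)): towers=[E/B/D; F/A] holding=C
step 6 (putdown(C)): towers=[C; E/B/D; F/A] holding=-
step 7 (unstack(D, B)): towers=[C; E/B; F/A] holding=D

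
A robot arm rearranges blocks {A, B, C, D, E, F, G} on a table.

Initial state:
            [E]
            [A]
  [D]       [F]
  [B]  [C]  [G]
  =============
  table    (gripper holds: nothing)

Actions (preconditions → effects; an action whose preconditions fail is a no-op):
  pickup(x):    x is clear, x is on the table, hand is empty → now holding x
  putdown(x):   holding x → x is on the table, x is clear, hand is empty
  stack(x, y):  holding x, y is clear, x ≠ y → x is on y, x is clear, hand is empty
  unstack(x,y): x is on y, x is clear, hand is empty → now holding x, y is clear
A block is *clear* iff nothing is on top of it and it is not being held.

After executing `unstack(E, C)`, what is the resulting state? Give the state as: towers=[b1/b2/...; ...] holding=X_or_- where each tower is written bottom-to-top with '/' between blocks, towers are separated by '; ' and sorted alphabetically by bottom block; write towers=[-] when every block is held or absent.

before: towers=[B/D; C; G/F/A/E] holding=-
pre[unstack(E, C)]: on(E,C) ✗, clear(E) ✓, handempty ✓
on(E,C) unmet → unstack(E, C) is a no-op
after:  towers=[B/D; C; G/F/A/E] holding=-

towers=[B/D; C; G/F/A/E] holding=-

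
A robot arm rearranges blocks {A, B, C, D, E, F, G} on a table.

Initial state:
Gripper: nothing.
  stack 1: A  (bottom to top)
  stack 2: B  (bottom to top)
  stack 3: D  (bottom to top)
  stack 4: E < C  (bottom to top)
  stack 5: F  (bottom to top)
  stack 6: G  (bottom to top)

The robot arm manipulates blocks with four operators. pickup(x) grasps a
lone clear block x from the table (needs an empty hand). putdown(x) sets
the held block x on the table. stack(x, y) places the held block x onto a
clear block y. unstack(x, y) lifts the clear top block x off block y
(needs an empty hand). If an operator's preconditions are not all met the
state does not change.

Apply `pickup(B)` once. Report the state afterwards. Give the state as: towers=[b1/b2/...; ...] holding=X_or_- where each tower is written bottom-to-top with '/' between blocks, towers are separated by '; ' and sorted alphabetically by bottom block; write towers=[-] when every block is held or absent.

towers=[A; D; E/C; F; G] holding=B

before: towers=[A; B; D; E/C; F; G] holding=-
pre[pickup(B)]: clear(B) yes, ontable(B) yes, handempty yes
all met → apply pickup(B)
after:  towers=[A; D; E/C; F; G] holding=B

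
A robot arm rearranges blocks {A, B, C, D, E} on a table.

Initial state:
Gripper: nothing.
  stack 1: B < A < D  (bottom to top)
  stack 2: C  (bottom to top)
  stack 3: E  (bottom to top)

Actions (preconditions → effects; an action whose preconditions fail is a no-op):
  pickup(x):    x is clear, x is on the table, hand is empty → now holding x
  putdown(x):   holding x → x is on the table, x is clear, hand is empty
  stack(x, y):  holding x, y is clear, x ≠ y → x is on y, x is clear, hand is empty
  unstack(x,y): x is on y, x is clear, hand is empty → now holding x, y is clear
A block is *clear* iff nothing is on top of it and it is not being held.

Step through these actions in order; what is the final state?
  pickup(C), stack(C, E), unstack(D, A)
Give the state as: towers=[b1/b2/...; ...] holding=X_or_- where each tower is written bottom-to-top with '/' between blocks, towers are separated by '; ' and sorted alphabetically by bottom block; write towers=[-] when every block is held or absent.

towers=[B/A; E/C] holding=D

step 1 (pickup(C)): towers=[B/A/D; E] holding=C
step 2 (stack(C, E)): towers=[B/A/D; E/C] holding=-
step 3 (unstack(D, A)): towers=[B/A; E/C] holding=D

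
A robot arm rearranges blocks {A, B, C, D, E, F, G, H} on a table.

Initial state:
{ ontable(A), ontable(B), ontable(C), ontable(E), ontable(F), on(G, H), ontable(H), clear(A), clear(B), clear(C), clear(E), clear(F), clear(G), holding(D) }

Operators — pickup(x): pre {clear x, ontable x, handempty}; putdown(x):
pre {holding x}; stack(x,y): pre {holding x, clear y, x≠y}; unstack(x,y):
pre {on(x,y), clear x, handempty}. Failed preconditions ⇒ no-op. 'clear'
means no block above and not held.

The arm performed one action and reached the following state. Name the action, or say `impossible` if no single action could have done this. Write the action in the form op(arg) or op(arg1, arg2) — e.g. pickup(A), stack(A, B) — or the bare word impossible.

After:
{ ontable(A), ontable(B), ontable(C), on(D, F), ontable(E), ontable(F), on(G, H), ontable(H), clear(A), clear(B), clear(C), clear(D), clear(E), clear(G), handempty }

stack(D, F)

target: towers=[A; B; C; E; F/D; H/G] holding=-
        putdown(D) → towers=[A; B; C; D; E; F; H/G] holding=-
       stack(D, G) → towers=[A; B; C; E; F; H/G/D] holding=-
       stack(D, A) → towers=[A/D; B; C; E; F; H/G] holding=-
       stack(D, E) → towers=[A; B; C; E/D; F; H/G] holding=-
       stack(D, B) → towers=[A; B/D; C; E; F; H/G] holding=-
       stack(D, F) → towers=[A; B; C; E; F/D; H/G] holding=-  ← match
       stack(D, C) → towers=[A; B; C/D; E; F; H/G] holding=-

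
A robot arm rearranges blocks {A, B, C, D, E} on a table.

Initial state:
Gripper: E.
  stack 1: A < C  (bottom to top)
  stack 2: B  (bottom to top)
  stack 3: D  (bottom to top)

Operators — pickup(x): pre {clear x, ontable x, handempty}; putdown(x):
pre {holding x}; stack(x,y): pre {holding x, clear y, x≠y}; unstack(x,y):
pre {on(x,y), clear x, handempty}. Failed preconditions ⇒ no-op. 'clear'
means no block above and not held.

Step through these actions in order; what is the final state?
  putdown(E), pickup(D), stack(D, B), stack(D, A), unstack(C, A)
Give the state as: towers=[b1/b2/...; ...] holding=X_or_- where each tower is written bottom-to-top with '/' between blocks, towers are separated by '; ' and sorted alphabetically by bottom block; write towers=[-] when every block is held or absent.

towers=[A; B/D; E] holding=C

step 1 (putdown(E)): towers=[A/C; B; D; E] holding=-
step 2 (pickup(D)): towers=[A/C; B; E] holding=D
step 3 (stack(D, B)): towers=[A/C; B/D; E] holding=-
step 4 (stack(D, A)) [no-op]: towers=[A/C; B/D; E] holding=-
step 5 (unstack(C, A)): towers=[A; B/D; E] holding=C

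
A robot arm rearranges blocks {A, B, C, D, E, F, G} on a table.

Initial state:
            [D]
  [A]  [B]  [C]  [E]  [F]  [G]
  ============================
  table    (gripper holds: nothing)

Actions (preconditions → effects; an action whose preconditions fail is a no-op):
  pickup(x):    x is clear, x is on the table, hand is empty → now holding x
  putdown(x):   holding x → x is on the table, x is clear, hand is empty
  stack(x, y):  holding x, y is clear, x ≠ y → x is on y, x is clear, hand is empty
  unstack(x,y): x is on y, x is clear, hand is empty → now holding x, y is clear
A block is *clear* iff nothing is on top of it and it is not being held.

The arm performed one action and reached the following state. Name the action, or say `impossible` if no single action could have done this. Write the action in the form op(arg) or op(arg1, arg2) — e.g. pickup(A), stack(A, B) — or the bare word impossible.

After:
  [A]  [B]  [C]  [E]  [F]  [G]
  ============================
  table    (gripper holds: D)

target: towers=[A; B; C; E; F; G] holding=D
         pickup(B) → towers=[A; C/D; E; F; G] holding=B
         pickup(F) → towers=[A; B; C/D; E; G] holding=F
         pickup(G) → towers=[A; B; C/D; E; F] holding=G
     unstack(D, C) → towers=[A; B; C; E; F; G] holding=D  ← match
         pickup(A) → towers=[B; C/D; E; F; G] holding=A
         pickup(E) → towers=[A; B; C/D; F; G] holding=E

unstack(D, C)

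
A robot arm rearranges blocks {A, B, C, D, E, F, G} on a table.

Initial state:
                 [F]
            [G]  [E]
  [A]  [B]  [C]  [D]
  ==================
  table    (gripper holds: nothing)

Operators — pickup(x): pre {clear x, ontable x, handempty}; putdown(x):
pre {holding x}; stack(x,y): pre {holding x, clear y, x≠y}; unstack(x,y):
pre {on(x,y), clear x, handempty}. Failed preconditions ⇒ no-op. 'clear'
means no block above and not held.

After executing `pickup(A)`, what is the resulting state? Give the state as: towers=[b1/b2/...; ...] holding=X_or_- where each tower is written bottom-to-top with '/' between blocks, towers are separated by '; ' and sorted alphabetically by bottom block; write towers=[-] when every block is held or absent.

towers=[B; C/G; D/E/F] holding=A

before: towers=[A; B; C/G; D/E/F] holding=-
pre[pickup(A)]: clear(A) ✓, ontable(A) ✓, handempty ✓
all met → apply pickup(A)
after:  towers=[B; C/G; D/E/F] holding=A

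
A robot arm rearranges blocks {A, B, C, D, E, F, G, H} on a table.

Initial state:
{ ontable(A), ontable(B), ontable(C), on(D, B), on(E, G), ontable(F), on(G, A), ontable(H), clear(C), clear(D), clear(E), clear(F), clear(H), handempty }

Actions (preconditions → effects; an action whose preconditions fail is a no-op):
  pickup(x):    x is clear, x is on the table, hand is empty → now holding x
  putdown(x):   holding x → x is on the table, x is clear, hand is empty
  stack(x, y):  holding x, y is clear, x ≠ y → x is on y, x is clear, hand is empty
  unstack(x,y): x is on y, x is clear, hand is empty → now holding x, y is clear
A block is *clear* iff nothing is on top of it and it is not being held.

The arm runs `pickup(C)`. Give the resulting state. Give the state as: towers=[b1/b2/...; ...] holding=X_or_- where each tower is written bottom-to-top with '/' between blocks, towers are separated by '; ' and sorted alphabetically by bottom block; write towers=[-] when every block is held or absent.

before: towers=[A/G/E; B/D; C; F; H] holding=-
pre[pickup(C)]: clear(C) ✓, ontable(C) ✓, handempty ✓
all met → apply pickup(C)
after:  towers=[A/G/E; B/D; F; H] holding=C

towers=[A/G/E; B/D; F; H] holding=C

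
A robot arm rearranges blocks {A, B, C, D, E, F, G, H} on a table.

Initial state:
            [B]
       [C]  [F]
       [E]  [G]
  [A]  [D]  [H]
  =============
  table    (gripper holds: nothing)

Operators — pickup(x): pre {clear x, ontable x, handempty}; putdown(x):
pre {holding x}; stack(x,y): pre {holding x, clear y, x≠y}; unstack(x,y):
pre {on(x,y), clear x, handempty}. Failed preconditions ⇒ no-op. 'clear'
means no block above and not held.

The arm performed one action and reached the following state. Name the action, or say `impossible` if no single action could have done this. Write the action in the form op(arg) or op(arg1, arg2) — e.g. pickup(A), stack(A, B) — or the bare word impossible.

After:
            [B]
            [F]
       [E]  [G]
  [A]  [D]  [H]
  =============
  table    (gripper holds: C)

unstack(C, E)

target: towers=[A; D/E; H/G/F/B] holding=C
         pickup(A) → towers=[D/E/C; H/G/F/B] holding=A
     unstack(B, F) → towers=[A; D/E/C; H/G/F] holding=B
     unstack(C, E) → towers=[A; D/E; H/G/F/B] holding=C  ← match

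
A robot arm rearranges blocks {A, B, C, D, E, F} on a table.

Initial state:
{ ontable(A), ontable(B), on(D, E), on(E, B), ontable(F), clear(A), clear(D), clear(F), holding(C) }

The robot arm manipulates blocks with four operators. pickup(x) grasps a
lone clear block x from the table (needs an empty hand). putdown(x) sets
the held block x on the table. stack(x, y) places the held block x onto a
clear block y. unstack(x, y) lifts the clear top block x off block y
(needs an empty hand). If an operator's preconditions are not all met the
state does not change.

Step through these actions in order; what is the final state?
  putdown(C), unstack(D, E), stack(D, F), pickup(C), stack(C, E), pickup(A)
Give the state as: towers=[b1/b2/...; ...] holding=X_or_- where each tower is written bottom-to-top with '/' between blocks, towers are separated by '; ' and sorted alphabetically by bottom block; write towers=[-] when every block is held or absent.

step 1 (putdown(C)): towers=[A; B/E/D; C; F] holding=-
step 2 (unstack(D, E)): towers=[A; B/E; C; F] holding=D
step 3 (stack(D, F)): towers=[A; B/E; C; F/D] holding=-
step 4 (pickup(C)): towers=[A; B/E; F/D] holding=C
step 5 (stack(C, E)): towers=[A; B/E/C; F/D] holding=-
step 6 (pickup(A)): towers=[B/E/C; F/D] holding=A

towers=[B/E/C; F/D] holding=A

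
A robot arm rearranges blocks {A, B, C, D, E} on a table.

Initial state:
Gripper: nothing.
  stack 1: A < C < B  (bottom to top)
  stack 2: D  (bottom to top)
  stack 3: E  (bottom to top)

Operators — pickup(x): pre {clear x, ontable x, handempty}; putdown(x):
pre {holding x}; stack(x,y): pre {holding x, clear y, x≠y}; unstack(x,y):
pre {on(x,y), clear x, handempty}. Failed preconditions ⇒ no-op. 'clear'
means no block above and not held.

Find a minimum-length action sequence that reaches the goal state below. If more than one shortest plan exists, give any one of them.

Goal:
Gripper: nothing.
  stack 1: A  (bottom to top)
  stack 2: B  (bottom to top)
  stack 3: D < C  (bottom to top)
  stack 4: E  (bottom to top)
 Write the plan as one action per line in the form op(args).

step 1 (unstack(B, C)): towers=[A/C; D; E] holding=B
step 2 (putdown(B)): towers=[A/C; B; D; E] holding=-
step 3 (unstack(C, A)): towers=[A; B; D; E] holding=C
step 4 (stack(C, D)): towers=[A; B; D/C; E] holding=-
goal check: towers=[A; B; D/C; E] holding=- — reached (length 4, optimal by BFS)

unstack(B, C)
putdown(B)
unstack(C, A)
stack(C, D)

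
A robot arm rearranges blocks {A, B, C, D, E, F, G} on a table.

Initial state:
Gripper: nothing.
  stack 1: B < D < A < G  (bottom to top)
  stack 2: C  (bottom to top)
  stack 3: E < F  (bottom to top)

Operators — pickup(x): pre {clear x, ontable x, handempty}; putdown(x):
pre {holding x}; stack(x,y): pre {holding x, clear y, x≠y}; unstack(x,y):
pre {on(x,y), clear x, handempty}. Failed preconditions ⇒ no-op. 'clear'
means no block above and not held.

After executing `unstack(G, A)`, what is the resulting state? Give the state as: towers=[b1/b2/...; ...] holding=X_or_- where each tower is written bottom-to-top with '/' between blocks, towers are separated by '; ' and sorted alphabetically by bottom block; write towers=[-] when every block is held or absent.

towers=[B/D/A; C; E/F] holding=G

before: towers=[B/D/A/G; C; E/F] holding=-
pre[unstack(G, A)]: on(G,A) ok, clear(G) ok, handempty ok
all met → apply unstack(G, A)
after:  towers=[B/D/A; C; E/F] holding=G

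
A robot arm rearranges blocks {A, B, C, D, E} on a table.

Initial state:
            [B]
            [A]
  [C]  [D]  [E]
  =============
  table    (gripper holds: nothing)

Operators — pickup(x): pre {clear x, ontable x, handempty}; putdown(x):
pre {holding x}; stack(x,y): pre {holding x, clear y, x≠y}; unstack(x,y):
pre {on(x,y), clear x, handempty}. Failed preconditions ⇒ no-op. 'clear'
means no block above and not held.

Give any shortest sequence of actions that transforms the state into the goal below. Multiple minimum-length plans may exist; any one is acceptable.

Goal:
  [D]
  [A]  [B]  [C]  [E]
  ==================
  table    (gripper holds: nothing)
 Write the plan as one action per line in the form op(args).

step 1 (unstack(B, A)): towers=[C; D; E/A] holding=B
step 2 (putdown(B)): towers=[B; C; D; E/A] holding=-
step 3 (unstack(A, E)): towers=[B; C; D; E] holding=A
step 4 (putdown(A)): towers=[A; B; C; D; E] holding=-
step 5 (pickup(D)): towers=[A; B; C; E] holding=D
step 6 (stack(D, A)): towers=[A/D; B; C; E] holding=-
goal check: towers=[A/D; B; C; E] holding=- — reached (length 6, optimal by BFS)

unstack(B, A)
putdown(B)
unstack(A, E)
putdown(A)
pickup(D)
stack(D, A)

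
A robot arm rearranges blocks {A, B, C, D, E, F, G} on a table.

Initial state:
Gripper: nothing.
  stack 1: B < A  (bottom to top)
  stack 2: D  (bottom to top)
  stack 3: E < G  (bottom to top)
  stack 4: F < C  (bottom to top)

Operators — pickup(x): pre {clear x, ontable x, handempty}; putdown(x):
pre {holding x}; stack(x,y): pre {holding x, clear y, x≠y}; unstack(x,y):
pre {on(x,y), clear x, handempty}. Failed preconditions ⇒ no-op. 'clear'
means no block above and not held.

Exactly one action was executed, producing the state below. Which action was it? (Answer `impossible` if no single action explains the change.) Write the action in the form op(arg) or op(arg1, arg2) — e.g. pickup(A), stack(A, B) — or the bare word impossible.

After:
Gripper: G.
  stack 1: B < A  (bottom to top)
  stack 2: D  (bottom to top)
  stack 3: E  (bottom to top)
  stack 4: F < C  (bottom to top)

target: towers=[B/A; D; E; F/C] holding=G
     unstack(G, E) → towers=[B/A; D; E; F/C] holding=G  ← match
         pickup(D) → towers=[B/A; E/G; F/C] holding=D
     unstack(A, B) → towers=[B; D; E/G; F/C] holding=A
     unstack(C, F) → towers=[B/A; D; E/G; F] holding=C

unstack(G, E)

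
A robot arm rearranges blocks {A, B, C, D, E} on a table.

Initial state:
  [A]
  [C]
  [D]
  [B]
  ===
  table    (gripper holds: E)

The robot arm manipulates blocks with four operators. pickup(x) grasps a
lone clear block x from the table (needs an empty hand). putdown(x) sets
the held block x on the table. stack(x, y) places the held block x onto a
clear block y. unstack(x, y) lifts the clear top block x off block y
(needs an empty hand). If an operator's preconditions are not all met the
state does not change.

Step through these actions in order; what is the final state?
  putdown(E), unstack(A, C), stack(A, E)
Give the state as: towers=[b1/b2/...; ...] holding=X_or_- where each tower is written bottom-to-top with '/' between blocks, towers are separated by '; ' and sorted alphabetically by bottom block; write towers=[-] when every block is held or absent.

step 1 (putdown(E)): towers=[B/D/C/A; E] holding=-
step 2 (unstack(A, C)): towers=[B/D/C; E] holding=A
step 3 (stack(A, E)): towers=[B/D/C; E/A] holding=-

towers=[B/D/C; E/A] holding=-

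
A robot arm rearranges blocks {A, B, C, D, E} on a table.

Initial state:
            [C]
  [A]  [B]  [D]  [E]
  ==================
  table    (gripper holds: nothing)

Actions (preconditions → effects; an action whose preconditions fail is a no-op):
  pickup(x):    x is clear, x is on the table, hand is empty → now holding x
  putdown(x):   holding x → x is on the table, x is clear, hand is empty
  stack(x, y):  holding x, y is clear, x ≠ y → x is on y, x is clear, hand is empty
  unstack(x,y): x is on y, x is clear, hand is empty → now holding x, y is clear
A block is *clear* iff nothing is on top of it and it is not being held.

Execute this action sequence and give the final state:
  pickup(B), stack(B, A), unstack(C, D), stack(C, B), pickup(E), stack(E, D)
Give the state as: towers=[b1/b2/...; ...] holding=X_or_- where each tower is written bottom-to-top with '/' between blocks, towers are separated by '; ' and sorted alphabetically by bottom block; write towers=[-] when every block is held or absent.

step 1 (pickup(B)): towers=[A; D/C; E] holding=B
step 2 (stack(B, A)): towers=[A/B; D/C; E] holding=-
step 3 (unstack(C, D)): towers=[A/B; D; E] holding=C
step 4 (stack(C, B)): towers=[A/B/C; D; E] holding=-
step 5 (pickup(E)): towers=[A/B/C; D] holding=E
step 6 (stack(E, D)): towers=[A/B/C; D/E] holding=-

towers=[A/B/C; D/E] holding=-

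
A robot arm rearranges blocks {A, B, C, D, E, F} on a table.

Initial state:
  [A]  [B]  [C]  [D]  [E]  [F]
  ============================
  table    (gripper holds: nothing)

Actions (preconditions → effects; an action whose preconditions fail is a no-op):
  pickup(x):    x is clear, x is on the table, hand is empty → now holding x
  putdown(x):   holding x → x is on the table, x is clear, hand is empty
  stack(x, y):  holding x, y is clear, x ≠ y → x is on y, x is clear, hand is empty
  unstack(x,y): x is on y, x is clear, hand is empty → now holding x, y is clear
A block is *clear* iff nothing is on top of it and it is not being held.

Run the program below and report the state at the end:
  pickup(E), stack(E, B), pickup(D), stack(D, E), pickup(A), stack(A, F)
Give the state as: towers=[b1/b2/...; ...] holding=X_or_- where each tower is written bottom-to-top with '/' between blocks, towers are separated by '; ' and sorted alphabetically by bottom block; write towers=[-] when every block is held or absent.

step 1 (pickup(E)): towers=[A; B; C; D; F] holding=E
step 2 (stack(E, B)): towers=[A; B/E; C; D; F] holding=-
step 3 (pickup(D)): towers=[A; B/E; C; F] holding=D
step 4 (stack(D, E)): towers=[A; B/E/D; C; F] holding=-
step 5 (pickup(A)): towers=[B/E/D; C; F] holding=A
step 6 (stack(A, F)): towers=[B/E/D; C; F/A] holding=-

towers=[B/E/D; C; F/A] holding=-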